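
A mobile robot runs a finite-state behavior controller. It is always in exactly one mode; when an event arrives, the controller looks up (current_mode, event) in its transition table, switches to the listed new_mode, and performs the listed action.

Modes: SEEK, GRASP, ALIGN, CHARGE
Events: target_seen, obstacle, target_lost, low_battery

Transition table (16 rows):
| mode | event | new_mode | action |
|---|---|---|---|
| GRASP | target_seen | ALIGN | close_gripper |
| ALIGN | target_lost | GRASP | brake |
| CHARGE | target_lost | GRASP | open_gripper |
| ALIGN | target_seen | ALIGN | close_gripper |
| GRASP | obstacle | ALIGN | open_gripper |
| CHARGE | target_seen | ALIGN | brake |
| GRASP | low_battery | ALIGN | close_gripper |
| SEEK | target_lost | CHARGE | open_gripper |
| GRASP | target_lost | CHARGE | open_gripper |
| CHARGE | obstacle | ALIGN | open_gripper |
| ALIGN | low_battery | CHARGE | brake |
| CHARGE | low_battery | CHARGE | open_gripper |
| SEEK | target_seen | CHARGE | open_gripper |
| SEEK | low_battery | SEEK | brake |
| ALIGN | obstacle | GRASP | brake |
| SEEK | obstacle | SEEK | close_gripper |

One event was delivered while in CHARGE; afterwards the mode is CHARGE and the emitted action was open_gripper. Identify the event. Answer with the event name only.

try target_seen: (CHARGE, target_seen) → (ALIGN, brake)
try obstacle: (CHARGE, obstacle) → (ALIGN, open_gripper)
try target_lost: (CHARGE, target_lost) → (GRASP, open_gripper)
try low_battery: (CHARGE, low_battery) → (CHARGE, open_gripper)  ← matches

low_battery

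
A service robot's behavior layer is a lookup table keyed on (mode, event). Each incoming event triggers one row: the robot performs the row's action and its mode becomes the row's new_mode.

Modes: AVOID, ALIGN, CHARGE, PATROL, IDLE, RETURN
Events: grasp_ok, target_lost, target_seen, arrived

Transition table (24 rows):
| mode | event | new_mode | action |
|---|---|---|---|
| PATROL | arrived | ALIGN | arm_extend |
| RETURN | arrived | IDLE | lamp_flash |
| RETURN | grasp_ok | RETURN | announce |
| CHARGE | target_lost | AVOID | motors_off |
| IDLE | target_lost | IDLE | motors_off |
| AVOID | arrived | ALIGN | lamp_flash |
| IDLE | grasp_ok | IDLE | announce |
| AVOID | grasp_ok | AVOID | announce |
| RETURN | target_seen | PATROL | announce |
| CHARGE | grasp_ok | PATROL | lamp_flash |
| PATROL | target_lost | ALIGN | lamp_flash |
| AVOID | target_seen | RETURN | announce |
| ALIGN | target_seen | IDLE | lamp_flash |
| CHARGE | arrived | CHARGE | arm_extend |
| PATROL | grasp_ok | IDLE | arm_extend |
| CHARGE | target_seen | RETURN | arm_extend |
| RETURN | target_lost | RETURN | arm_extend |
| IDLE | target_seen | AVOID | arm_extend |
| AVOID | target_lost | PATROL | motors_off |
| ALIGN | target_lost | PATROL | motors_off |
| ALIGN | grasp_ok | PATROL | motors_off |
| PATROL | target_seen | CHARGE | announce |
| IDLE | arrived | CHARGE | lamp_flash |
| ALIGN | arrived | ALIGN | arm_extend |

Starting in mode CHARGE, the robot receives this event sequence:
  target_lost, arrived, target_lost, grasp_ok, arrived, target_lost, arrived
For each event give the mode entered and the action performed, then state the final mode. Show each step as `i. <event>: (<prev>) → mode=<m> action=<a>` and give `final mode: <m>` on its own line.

1. target_lost: (CHARGE) → mode=AVOID action=motors_off
2. arrived: (AVOID) → mode=ALIGN action=lamp_flash
3. target_lost: (ALIGN) → mode=PATROL action=motors_off
4. grasp_ok: (PATROL) → mode=IDLE action=arm_extend
5. arrived: (IDLE) → mode=CHARGE action=lamp_flash
6. target_lost: (CHARGE) → mode=AVOID action=motors_off
7. arrived: (AVOID) → mode=ALIGN action=lamp_flash

final mode: ALIGN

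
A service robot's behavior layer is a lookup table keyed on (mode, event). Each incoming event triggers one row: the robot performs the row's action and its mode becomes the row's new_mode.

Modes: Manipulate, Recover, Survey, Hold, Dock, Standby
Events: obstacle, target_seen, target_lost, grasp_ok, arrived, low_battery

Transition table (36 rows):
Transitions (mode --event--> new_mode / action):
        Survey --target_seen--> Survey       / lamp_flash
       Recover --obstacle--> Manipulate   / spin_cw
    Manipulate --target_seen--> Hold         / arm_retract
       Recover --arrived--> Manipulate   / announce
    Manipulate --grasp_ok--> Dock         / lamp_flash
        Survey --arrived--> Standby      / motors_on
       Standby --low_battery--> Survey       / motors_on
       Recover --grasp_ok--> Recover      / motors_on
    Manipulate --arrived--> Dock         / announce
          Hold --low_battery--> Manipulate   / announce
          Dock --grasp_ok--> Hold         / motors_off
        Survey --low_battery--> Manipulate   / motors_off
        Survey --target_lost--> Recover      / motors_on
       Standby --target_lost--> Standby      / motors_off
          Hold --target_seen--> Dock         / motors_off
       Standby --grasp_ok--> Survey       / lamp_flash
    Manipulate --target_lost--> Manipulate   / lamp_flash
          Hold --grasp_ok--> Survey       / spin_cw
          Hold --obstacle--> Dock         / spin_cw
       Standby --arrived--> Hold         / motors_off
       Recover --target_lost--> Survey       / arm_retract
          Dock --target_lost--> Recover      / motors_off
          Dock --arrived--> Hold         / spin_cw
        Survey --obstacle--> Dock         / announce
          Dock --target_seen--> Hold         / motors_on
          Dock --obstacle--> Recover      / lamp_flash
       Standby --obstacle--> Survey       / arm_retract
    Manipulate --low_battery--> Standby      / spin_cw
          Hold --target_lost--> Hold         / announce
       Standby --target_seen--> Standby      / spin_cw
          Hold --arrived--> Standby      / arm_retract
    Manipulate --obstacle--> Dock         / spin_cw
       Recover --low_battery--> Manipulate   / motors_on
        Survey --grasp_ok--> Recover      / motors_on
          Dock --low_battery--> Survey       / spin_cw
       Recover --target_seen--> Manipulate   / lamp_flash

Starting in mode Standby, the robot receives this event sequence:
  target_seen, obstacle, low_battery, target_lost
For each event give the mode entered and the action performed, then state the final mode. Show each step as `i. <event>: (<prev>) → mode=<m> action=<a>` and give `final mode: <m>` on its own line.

1. target_seen: (Standby) → mode=Standby action=spin_cw
2. obstacle: (Standby) → mode=Survey action=arm_retract
3. low_battery: (Survey) → mode=Manipulate action=motors_off
4. target_lost: (Manipulate) → mode=Manipulate action=lamp_flash

final mode: Manipulate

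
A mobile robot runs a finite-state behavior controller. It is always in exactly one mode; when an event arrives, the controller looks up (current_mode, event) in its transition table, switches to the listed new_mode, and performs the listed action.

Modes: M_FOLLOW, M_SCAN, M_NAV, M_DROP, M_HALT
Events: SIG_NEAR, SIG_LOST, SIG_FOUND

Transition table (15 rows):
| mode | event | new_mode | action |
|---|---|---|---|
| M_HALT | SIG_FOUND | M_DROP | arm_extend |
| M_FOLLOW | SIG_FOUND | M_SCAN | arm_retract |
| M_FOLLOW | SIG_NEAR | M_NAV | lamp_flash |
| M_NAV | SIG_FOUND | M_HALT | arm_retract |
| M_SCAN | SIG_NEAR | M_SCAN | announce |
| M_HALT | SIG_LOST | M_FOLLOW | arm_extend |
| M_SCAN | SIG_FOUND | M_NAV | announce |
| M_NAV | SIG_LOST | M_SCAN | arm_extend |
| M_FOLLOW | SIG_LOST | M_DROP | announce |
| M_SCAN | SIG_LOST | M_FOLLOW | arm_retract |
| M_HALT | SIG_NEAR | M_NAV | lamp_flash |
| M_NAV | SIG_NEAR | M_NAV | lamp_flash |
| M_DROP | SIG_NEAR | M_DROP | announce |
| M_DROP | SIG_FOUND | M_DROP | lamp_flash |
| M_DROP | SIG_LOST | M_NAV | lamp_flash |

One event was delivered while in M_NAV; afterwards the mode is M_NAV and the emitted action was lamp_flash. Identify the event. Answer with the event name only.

try SIG_NEAR: (M_NAV, SIG_NEAR) → (M_NAV, lamp_flash)  ← matches
try SIG_LOST: (M_NAV, SIG_LOST) → (M_SCAN, arm_extend)
try SIG_FOUND: (M_NAV, SIG_FOUND) → (M_HALT, arm_retract)

SIG_NEAR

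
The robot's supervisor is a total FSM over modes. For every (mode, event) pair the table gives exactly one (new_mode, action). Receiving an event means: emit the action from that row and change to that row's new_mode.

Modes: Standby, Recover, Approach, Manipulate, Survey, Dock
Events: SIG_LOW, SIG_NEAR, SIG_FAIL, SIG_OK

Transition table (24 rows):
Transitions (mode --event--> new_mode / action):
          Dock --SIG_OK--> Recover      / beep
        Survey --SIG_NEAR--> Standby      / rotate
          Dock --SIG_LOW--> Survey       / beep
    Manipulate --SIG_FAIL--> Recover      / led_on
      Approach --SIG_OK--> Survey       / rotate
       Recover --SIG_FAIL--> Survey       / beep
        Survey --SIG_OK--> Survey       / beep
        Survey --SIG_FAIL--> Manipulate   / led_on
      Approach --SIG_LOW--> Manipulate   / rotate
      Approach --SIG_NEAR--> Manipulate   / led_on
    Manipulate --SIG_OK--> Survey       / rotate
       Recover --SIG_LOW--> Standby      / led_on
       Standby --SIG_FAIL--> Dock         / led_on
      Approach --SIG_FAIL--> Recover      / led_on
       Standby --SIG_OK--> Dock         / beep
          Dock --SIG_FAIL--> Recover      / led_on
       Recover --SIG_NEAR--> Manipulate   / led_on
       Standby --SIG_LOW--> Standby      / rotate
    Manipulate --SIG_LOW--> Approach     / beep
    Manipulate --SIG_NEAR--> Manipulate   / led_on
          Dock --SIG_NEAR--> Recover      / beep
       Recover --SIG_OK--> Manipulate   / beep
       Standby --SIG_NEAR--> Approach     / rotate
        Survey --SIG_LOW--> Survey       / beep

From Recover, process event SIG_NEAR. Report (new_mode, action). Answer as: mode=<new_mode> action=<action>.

mode=Manipulate action=led_on

current mode = Recover; filter table to that mode:
  (Recover, SIG_FAIL) → (Survey, beep)
  (Recover, SIG_LOW) → (Standby, led_on)
  (Recover, SIG_NEAR) → (Manipulate, led_on)  ← event matches
  (Recover, SIG_OK) → (Manipulate, beep)
event = SIG_NEAR selects (Manipulate, led_on)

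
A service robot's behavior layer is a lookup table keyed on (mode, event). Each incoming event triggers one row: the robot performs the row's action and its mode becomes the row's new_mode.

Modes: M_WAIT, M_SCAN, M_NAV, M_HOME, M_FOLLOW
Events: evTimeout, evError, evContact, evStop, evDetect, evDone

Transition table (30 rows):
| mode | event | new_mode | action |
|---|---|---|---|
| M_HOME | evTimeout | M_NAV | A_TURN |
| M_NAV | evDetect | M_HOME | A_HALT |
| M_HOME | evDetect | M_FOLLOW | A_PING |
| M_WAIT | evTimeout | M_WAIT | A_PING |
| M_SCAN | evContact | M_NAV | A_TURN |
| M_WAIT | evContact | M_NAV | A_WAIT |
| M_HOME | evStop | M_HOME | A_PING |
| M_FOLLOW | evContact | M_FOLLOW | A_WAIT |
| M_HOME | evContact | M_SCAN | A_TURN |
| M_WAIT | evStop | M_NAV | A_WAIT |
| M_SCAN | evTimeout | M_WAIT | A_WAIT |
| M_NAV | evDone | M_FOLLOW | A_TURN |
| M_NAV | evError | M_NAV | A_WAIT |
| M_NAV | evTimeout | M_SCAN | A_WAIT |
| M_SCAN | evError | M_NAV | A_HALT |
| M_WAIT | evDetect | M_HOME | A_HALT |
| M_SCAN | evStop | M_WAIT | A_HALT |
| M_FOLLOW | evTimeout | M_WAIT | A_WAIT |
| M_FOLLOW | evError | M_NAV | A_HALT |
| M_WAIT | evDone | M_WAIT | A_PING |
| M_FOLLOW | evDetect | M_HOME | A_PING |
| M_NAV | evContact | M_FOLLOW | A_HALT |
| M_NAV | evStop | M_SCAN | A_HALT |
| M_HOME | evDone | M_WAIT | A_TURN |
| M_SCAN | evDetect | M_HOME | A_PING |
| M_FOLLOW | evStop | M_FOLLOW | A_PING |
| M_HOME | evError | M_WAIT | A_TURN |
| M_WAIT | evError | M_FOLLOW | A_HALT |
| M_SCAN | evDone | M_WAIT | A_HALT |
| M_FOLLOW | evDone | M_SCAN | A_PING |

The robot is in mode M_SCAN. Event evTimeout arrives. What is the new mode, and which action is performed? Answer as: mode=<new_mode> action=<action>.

mode=M_WAIT action=A_WAIT

current mode = M_SCAN; filter table to that mode:
  (M_SCAN, evContact) → (M_NAV, A_TURN)
  (M_SCAN, evTimeout) → (M_WAIT, A_WAIT)  ← event matches
  (M_SCAN, evError) → (M_NAV, A_HALT)
  (M_SCAN, evStop) → (M_WAIT, A_HALT)
  (M_SCAN, evDetect) → (M_HOME, A_PING)
  (M_SCAN, evDone) → (M_WAIT, A_HALT)
event = evTimeout selects (M_WAIT, A_WAIT)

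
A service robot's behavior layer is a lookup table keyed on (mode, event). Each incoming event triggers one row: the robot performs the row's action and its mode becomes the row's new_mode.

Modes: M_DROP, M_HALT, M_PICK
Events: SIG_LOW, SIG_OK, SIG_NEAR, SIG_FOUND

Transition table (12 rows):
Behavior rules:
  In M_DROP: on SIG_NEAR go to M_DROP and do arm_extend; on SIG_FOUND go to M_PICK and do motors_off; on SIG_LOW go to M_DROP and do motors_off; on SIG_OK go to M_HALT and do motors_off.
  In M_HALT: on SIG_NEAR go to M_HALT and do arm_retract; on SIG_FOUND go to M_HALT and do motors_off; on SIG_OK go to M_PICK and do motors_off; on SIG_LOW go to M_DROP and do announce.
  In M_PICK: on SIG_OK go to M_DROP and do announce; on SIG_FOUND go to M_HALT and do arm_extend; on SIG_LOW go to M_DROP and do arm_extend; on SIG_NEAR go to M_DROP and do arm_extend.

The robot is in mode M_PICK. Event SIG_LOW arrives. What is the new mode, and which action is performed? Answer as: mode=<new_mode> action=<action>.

current mode = M_PICK; filter table to that mode:
  (M_PICK, SIG_OK) → (M_DROP, announce)
  (M_PICK, SIG_FOUND) → (M_HALT, arm_extend)
  (M_PICK, SIG_LOW) → (M_DROP, arm_extend)  ← event matches
  (M_PICK, SIG_NEAR) → (M_DROP, arm_extend)
event = SIG_LOW selects (M_DROP, arm_extend)

mode=M_DROP action=arm_extend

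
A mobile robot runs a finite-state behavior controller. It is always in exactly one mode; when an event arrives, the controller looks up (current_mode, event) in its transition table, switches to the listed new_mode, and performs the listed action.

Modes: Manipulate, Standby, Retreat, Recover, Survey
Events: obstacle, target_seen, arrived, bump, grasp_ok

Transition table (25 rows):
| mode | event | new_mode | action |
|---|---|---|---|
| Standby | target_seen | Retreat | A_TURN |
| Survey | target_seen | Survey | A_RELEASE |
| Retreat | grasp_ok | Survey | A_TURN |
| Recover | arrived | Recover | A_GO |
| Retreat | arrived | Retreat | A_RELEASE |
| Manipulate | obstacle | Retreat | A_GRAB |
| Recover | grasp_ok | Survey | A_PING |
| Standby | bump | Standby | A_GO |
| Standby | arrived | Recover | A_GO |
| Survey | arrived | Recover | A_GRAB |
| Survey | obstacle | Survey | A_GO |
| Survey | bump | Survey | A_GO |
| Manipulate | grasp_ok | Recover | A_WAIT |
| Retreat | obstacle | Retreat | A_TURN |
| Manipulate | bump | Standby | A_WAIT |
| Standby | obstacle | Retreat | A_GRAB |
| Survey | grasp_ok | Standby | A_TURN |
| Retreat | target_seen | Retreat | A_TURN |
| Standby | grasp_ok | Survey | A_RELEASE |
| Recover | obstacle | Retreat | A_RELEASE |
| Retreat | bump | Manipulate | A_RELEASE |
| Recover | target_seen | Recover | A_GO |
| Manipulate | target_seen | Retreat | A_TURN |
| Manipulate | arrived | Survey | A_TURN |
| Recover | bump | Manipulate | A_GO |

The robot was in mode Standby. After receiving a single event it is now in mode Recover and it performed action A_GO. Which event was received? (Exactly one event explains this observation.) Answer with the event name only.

try obstacle: (Standby, obstacle) → (Retreat, A_GRAB)
try target_seen: (Standby, target_seen) → (Retreat, A_TURN)
try arrived: (Standby, arrived) → (Recover, A_GO)  ← matches
try bump: (Standby, bump) → (Standby, A_GO)
try grasp_ok: (Standby, grasp_ok) → (Survey, A_RELEASE)

arrived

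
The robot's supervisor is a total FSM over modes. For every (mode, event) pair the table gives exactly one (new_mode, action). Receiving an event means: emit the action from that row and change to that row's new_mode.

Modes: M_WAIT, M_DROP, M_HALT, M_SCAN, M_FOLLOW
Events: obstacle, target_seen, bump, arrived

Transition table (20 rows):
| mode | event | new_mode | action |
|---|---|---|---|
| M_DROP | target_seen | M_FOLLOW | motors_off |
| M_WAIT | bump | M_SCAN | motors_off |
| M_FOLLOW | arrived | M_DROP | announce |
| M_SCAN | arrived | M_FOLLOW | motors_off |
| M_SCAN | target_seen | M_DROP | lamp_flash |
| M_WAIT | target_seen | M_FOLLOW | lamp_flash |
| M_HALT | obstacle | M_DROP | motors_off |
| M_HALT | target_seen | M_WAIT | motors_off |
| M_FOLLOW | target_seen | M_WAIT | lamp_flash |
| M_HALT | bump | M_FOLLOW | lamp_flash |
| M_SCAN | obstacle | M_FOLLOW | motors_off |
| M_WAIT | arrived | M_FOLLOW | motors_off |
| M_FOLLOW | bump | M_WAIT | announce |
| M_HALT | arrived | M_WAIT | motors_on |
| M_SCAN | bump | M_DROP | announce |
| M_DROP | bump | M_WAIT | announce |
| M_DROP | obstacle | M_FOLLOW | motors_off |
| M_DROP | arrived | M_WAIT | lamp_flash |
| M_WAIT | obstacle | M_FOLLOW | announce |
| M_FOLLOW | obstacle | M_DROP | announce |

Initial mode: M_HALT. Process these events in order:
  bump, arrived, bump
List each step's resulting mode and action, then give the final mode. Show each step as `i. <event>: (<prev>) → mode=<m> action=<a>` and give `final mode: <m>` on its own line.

final mode: M_WAIT

1. bump: (M_HALT) → mode=M_FOLLOW action=lamp_flash
2. arrived: (M_FOLLOW) → mode=M_DROP action=announce
3. bump: (M_DROP) → mode=M_WAIT action=announce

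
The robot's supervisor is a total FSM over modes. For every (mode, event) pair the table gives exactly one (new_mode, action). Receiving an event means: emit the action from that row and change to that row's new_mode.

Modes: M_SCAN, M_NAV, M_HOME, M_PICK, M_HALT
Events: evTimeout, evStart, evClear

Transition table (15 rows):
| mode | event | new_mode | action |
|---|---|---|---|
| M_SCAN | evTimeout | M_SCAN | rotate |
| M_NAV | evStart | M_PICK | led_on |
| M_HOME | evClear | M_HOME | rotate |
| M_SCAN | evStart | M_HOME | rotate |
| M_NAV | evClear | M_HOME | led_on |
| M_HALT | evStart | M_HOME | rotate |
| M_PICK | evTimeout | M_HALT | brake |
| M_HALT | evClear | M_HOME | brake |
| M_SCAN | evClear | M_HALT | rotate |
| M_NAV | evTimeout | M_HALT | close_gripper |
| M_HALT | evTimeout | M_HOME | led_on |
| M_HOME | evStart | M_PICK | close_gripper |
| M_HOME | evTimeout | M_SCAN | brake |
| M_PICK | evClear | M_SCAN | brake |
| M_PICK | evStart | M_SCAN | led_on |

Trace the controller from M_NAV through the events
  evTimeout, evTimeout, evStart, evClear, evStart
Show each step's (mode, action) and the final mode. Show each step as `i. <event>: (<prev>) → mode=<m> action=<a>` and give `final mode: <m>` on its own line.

final mode: M_HOME

1. evTimeout: (M_NAV) → mode=M_HALT action=close_gripper
2. evTimeout: (M_HALT) → mode=M_HOME action=led_on
3. evStart: (M_HOME) → mode=M_PICK action=close_gripper
4. evClear: (M_PICK) → mode=M_SCAN action=brake
5. evStart: (M_SCAN) → mode=M_HOME action=rotate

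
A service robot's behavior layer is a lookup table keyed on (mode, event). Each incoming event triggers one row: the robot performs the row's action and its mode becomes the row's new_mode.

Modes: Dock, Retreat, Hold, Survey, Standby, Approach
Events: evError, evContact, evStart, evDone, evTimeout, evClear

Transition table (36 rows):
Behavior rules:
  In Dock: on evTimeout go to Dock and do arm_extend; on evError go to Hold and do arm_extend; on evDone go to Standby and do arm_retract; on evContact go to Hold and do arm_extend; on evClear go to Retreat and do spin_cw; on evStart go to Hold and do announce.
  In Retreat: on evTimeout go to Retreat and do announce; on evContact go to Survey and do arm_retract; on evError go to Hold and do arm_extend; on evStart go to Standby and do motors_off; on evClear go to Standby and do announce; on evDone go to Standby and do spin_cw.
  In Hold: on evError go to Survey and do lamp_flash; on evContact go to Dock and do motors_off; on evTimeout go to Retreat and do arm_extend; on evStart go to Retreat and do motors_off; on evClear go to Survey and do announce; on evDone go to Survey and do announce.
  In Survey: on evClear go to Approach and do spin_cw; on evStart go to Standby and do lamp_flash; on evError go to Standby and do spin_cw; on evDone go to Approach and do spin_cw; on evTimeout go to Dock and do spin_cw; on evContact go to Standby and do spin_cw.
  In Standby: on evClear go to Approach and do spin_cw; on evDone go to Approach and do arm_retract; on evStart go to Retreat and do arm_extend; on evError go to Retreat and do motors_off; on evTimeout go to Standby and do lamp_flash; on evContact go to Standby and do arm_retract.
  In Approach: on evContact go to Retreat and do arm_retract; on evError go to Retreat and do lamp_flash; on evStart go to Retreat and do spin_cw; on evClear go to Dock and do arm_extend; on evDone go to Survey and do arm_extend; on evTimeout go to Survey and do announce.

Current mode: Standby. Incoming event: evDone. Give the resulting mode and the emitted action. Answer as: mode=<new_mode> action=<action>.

mode=Approach action=arm_retract

current mode = Standby; filter table to that mode:
  (Standby, evClear) → (Approach, spin_cw)
  (Standby, evDone) → (Approach, arm_retract)  ← event matches
  (Standby, evStart) → (Retreat, arm_extend)
  (Standby, evError) → (Retreat, motors_off)
  (Standby, evTimeout) → (Standby, lamp_flash)
  (Standby, evContact) → (Standby, arm_retract)
event = evDone selects (Approach, arm_retract)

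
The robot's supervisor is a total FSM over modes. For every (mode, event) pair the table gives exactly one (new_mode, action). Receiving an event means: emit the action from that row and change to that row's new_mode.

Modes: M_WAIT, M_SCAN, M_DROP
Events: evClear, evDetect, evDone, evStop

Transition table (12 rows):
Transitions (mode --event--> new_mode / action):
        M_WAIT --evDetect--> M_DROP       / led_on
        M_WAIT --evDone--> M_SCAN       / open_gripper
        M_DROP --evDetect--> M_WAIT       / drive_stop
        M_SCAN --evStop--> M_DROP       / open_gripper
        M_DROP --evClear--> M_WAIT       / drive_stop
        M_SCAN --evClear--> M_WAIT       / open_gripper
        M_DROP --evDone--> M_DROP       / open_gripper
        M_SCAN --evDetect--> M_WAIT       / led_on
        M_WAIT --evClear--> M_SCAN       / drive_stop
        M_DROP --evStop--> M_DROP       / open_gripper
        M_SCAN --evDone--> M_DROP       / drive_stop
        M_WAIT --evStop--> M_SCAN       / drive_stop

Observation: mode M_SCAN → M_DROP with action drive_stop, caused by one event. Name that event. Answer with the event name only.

try evClear: (M_SCAN, evClear) → (M_WAIT, open_gripper)
try evDetect: (M_SCAN, evDetect) → (M_WAIT, led_on)
try evDone: (M_SCAN, evDone) → (M_DROP, drive_stop)  ← matches
try evStop: (M_SCAN, evStop) → (M_DROP, open_gripper)

evDone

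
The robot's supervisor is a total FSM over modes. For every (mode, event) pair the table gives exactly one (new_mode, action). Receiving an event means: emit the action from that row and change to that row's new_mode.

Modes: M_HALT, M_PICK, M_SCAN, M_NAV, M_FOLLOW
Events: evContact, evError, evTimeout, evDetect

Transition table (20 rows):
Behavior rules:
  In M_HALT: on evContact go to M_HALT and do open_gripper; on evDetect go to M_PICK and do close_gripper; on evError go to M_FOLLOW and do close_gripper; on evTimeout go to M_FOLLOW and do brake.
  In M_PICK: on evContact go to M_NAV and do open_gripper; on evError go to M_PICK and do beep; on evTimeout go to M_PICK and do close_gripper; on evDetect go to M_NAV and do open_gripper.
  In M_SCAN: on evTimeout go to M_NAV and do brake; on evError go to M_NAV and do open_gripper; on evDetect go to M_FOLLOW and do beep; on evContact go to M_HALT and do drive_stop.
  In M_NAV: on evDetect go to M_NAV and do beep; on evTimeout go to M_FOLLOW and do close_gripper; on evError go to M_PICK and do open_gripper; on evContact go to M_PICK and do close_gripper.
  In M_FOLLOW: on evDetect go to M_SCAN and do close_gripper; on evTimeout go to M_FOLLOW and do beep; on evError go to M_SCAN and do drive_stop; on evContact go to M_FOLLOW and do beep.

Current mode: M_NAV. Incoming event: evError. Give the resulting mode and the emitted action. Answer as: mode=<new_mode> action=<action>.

current mode = M_NAV; filter table to that mode:
  (M_NAV, evDetect) → (M_NAV, beep)
  (M_NAV, evTimeout) → (M_FOLLOW, close_gripper)
  (M_NAV, evError) → (M_PICK, open_gripper)  ← event matches
  (M_NAV, evContact) → (M_PICK, close_gripper)
event = evError selects (M_PICK, open_gripper)

mode=M_PICK action=open_gripper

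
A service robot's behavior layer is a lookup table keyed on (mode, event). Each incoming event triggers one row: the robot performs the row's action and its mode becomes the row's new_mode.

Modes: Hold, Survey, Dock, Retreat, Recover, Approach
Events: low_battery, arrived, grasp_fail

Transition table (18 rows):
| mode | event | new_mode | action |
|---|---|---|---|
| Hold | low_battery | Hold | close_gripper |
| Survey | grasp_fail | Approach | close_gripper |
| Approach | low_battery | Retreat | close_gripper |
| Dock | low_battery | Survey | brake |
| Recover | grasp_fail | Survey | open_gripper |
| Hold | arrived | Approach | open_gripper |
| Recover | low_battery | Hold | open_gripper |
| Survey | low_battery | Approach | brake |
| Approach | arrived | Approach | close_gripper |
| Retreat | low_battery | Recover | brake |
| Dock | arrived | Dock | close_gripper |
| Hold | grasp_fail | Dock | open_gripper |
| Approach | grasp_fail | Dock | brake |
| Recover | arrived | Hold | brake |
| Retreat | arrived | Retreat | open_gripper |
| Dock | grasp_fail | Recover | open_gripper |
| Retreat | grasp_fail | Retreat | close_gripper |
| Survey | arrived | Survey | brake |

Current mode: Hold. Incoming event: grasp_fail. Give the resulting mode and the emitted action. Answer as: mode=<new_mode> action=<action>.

mode=Dock action=open_gripper

current mode = Hold; filter table to that mode:
  (Hold, low_battery) → (Hold, close_gripper)
  (Hold, arrived) → (Approach, open_gripper)
  (Hold, grasp_fail) → (Dock, open_gripper)  ← event matches
event = grasp_fail selects (Dock, open_gripper)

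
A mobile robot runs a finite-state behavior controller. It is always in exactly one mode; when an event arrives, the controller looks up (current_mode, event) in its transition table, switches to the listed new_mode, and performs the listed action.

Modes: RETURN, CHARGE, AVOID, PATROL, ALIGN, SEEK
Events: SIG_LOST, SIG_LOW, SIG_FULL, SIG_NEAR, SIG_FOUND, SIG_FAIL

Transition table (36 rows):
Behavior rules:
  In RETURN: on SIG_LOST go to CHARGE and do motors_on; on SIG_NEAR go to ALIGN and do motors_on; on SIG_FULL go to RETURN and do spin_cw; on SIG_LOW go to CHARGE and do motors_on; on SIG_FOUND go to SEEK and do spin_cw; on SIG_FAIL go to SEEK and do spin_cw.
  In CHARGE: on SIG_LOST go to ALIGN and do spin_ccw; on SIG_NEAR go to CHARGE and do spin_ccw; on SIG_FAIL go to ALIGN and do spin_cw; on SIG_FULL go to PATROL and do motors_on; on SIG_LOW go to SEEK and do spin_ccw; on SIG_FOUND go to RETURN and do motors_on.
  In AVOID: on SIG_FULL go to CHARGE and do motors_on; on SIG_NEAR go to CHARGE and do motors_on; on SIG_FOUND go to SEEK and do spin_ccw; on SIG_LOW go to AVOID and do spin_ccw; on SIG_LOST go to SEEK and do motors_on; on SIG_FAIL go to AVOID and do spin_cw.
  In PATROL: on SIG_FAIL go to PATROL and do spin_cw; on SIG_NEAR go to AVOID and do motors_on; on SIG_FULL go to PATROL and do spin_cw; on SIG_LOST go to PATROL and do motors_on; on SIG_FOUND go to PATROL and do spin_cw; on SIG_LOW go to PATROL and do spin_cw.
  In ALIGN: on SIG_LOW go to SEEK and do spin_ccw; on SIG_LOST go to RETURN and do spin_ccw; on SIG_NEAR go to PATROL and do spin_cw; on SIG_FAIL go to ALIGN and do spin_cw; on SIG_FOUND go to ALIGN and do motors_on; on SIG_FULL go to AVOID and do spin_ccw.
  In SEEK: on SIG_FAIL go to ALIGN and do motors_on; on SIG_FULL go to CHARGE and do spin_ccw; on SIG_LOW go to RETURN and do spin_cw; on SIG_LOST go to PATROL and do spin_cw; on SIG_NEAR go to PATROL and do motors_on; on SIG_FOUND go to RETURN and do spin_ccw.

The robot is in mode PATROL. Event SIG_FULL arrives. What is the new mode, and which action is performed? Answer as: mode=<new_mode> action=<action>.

current mode = PATROL; filter table to that mode:
  (PATROL, SIG_FAIL) → (PATROL, spin_cw)
  (PATROL, SIG_NEAR) → (AVOID, motors_on)
  (PATROL, SIG_FULL) → (PATROL, spin_cw)  ← event matches
  (PATROL, SIG_LOST) → (PATROL, motors_on)
  (PATROL, SIG_FOUND) → (PATROL, spin_cw)
  (PATROL, SIG_LOW) → (PATROL, spin_cw)
event = SIG_FULL selects (PATROL, spin_cw)

mode=PATROL action=spin_cw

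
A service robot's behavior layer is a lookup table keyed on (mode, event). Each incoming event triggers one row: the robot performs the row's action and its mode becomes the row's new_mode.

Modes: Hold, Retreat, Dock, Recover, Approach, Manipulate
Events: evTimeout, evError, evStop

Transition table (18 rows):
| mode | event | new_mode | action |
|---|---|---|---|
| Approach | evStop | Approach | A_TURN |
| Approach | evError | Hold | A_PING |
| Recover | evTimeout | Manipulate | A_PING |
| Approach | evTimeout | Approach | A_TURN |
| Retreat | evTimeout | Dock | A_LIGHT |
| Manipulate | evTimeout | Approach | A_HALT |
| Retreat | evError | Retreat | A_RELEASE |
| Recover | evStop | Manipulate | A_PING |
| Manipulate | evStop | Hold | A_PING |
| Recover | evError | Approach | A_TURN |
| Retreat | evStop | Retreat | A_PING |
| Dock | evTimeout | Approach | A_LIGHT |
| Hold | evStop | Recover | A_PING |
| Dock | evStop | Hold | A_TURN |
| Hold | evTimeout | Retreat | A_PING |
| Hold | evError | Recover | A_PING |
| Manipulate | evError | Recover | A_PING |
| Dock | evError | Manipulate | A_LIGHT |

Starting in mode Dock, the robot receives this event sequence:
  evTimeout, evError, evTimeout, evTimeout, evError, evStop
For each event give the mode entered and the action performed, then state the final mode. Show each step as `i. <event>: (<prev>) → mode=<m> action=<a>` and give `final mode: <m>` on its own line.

final mode: Hold

1. evTimeout: (Dock) → mode=Approach action=A_LIGHT
2. evError: (Approach) → mode=Hold action=A_PING
3. evTimeout: (Hold) → mode=Retreat action=A_PING
4. evTimeout: (Retreat) → mode=Dock action=A_LIGHT
5. evError: (Dock) → mode=Manipulate action=A_LIGHT
6. evStop: (Manipulate) → mode=Hold action=A_PING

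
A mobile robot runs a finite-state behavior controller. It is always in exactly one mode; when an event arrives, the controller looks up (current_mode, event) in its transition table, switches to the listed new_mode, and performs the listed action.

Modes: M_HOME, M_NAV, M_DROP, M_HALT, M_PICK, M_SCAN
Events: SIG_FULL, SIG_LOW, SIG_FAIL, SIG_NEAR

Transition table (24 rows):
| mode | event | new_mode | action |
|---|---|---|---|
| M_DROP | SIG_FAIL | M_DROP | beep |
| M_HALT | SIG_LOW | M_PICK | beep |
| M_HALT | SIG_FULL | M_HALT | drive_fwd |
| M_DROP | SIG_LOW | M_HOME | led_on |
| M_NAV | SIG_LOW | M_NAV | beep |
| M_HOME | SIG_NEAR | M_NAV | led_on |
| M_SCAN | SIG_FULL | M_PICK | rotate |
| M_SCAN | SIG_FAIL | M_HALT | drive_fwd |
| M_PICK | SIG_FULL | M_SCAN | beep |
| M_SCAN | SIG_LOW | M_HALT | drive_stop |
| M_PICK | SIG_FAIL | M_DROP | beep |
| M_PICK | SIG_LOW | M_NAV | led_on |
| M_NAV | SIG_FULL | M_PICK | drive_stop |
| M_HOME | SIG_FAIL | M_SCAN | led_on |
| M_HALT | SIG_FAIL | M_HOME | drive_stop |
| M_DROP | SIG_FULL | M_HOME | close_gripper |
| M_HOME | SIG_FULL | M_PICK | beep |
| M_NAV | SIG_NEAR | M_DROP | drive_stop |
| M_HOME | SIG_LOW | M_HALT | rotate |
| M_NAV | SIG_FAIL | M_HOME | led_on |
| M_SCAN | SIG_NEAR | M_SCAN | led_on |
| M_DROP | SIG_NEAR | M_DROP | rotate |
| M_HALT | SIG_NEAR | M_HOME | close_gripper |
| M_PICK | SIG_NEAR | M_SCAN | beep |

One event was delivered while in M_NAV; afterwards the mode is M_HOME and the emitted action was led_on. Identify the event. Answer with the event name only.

SIG_FAIL

try SIG_FULL: (M_NAV, SIG_FULL) → (M_PICK, drive_stop)
try SIG_LOW: (M_NAV, SIG_LOW) → (M_NAV, beep)
try SIG_FAIL: (M_NAV, SIG_FAIL) → (M_HOME, led_on)  ← matches
try SIG_NEAR: (M_NAV, SIG_NEAR) → (M_DROP, drive_stop)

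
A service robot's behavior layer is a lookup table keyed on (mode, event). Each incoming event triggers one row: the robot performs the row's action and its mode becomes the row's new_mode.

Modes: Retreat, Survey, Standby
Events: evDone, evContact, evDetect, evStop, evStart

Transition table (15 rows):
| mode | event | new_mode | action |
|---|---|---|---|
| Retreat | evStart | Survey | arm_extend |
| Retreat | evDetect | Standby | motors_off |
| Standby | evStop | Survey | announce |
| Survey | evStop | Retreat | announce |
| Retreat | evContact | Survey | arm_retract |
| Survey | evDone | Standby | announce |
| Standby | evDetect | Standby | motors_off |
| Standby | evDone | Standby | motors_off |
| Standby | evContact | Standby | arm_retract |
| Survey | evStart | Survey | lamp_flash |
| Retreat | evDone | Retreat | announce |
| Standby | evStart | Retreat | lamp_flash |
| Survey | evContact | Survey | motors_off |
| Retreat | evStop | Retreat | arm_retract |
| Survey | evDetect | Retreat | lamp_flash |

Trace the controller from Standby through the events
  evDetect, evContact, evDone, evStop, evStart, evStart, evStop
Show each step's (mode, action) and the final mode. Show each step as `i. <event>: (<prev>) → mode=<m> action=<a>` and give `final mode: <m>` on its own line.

1. evDetect: (Standby) → mode=Standby action=motors_off
2. evContact: (Standby) → mode=Standby action=arm_retract
3. evDone: (Standby) → mode=Standby action=motors_off
4. evStop: (Standby) → mode=Survey action=announce
5. evStart: (Survey) → mode=Survey action=lamp_flash
6. evStart: (Survey) → mode=Survey action=lamp_flash
7. evStop: (Survey) → mode=Retreat action=announce

final mode: Retreat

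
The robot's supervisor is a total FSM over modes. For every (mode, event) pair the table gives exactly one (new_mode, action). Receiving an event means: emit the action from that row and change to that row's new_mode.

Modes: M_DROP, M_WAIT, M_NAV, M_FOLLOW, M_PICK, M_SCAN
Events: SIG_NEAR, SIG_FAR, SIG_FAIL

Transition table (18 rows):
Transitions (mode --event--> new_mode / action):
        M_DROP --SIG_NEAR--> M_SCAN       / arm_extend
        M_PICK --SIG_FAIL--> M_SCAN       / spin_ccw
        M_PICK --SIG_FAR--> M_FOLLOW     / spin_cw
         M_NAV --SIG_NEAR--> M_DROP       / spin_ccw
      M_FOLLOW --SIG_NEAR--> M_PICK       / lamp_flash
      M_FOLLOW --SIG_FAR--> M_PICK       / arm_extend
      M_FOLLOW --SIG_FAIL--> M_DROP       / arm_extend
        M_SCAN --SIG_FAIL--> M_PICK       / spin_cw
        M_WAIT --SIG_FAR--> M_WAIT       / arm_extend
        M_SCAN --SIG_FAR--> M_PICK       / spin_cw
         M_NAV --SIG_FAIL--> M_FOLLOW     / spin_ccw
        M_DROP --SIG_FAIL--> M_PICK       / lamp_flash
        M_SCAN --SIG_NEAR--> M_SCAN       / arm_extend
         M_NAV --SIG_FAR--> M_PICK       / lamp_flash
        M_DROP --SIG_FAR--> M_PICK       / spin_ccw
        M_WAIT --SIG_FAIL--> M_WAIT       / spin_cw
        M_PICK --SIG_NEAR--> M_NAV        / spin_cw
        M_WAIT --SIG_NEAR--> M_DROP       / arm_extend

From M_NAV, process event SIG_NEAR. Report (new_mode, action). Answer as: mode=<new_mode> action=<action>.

mode=M_DROP action=spin_ccw

current mode = M_NAV; filter table to that mode:
  (M_NAV, SIG_NEAR) → (M_DROP, spin_ccw)  ← event matches
  (M_NAV, SIG_FAIL) → (M_FOLLOW, spin_ccw)
  (M_NAV, SIG_FAR) → (M_PICK, lamp_flash)
event = SIG_NEAR selects (M_DROP, spin_ccw)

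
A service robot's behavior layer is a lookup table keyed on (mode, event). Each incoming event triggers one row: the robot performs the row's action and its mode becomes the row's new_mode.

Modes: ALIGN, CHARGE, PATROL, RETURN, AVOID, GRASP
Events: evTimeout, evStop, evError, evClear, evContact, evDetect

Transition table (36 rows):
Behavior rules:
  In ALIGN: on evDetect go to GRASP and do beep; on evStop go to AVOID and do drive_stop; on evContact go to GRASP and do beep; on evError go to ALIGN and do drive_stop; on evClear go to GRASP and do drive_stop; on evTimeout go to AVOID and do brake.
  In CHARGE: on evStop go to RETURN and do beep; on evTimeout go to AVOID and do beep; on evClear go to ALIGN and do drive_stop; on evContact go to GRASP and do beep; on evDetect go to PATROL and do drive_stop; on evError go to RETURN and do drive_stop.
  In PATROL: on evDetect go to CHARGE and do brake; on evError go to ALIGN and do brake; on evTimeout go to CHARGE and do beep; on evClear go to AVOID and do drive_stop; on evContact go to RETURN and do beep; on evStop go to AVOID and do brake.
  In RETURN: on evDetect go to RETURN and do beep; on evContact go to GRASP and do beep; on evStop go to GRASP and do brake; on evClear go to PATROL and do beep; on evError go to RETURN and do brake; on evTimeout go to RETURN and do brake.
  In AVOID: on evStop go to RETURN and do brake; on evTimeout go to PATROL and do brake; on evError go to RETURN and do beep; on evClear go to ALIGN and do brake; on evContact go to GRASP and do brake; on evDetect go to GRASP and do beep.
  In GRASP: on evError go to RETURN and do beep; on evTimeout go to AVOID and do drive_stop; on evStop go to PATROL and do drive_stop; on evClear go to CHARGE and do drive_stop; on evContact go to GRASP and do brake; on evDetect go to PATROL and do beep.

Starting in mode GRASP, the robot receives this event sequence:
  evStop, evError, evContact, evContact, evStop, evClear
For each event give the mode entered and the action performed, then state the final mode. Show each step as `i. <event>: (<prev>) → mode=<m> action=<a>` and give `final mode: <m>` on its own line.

final mode: AVOID

1. evStop: (GRASP) → mode=PATROL action=drive_stop
2. evError: (PATROL) → mode=ALIGN action=brake
3. evContact: (ALIGN) → mode=GRASP action=beep
4. evContact: (GRASP) → mode=GRASP action=brake
5. evStop: (GRASP) → mode=PATROL action=drive_stop
6. evClear: (PATROL) → mode=AVOID action=drive_stop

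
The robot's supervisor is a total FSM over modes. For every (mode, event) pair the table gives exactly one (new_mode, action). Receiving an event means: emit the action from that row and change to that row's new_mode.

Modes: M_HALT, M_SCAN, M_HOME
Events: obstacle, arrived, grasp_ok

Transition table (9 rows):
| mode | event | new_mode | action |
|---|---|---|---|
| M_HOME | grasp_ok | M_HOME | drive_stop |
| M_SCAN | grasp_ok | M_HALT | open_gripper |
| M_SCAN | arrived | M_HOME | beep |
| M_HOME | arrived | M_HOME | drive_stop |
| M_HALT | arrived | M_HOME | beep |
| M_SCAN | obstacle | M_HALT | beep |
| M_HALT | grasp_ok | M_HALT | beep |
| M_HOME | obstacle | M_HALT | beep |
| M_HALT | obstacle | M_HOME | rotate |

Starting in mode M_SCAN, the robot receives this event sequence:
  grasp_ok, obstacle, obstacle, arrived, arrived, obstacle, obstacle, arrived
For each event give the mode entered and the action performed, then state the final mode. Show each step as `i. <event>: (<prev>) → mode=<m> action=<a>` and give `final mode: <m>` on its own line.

1. grasp_ok: (M_SCAN) → mode=M_HALT action=open_gripper
2. obstacle: (M_HALT) → mode=M_HOME action=rotate
3. obstacle: (M_HOME) → mode=M_HALT action=beep
4. arrived: (M_HALT) → mode=M_HOME action=beep
5. arrived: (M_HOME) → mode=M_HOME action=drive_stop
6. obstacle: (M_HOME) → mode=M_HALT action=beep
7. obstacle: (M_HALT) → mode=M_HOME action=rotate
8. arrived: (M_HOME) → mode=M_HOME action=drive_stop

final mode: M_HOME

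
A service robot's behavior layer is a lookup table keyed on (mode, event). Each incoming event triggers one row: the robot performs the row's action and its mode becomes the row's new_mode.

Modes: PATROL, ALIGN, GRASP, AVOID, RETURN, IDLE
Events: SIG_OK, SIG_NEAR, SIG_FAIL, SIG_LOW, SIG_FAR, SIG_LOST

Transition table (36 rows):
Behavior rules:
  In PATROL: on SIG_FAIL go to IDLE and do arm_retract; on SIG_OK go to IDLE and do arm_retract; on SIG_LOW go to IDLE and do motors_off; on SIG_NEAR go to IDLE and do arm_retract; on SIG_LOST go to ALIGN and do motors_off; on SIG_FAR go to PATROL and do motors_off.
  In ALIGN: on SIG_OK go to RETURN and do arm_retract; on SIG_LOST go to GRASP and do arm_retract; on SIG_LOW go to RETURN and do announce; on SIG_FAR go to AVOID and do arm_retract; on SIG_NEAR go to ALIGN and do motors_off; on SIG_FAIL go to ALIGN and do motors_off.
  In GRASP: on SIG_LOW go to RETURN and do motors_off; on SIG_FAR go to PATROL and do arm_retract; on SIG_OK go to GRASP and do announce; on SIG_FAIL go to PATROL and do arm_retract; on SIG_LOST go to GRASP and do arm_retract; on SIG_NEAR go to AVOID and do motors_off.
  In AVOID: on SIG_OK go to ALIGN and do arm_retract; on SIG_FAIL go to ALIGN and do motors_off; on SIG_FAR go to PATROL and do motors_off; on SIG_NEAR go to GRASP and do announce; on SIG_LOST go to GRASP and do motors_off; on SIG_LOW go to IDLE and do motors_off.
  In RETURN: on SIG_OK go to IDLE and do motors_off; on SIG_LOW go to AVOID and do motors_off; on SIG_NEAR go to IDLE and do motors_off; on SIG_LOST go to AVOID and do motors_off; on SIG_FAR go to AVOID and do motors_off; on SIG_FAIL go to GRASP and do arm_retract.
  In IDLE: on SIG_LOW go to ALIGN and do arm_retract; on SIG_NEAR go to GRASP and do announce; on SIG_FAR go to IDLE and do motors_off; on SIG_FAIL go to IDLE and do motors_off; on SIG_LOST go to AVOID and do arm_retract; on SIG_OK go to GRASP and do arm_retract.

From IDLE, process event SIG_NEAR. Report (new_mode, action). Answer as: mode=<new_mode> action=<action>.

mode=GRASP action=announce

current mode = IDLE; filter table to that mode:
  (IDLE, SIG_LOW) → (ALIGN, arm_retract)
  (IDLE, SIG_NEAR) → (GRASP, announce)  ← event matches
  (IDLE, SIG_FAR) → (IDLE, motors_off)
  (IDLE, SIG_FAIL) → (IDLE, motors_off)
  (IDLE, SIG_LOST) → (AVOID, arm_retract)
  (IDLE, SIG_OK) → (GRASP, arm_retract)
event = SIG_NEAR selects (GRASP, announce)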